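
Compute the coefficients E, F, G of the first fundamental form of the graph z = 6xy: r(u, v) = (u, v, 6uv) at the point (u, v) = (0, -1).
E = 37;  F = 0;  G = 1

Partials: r_u = (1, 0, 6*v), r_v = (0, 1, 6*u). As functions of (u, v):
  E = r_u · r_u = 36*v^2 + 1,
  F = r_u · r_v = 36*u*v,
  G = r_v · r_v = 36*u^2 + 1.
Evaluating at (u, v) = (0, -1): E = 37, F = 0, G = 1.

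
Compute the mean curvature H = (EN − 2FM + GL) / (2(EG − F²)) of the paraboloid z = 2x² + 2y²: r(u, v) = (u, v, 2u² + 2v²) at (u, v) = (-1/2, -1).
H = 44*sqrt(21)/441

With E = 16*u^2 + 1, F = 16*u*v, G = 16*v^2 + 1, L = 4/sqrt(16*u^2 + 16*v^2 + 1), M = 0, N = 4/sqrt(16*u^2 + 16*v^2 + 1), assemble
  H = (EN − 2FM + GL) / (2(EG − F²)) = 4*(8*u^2 + 8*v^2 + 1)/(16*u^2 + 16*v^2 + 1)^(3/2).
At (u, v) = (-1/2, -1): H = 44*sqrt(21)/441.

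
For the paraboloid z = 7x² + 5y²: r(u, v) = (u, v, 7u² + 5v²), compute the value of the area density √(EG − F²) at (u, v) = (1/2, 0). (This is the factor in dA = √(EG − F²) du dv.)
√(EG − F²)|_{(1/2, 0)} = 5*sqrt(2)

E = 196*u^2 + 1, F = 140*u*v, G = 100*v^2 + 1, so EG − F² = 196*u^2 + 100*v^2 + 1. Taking the positive square root: √(EG − F²) = sqrt(196*u^2 + 100*v^2 + 1). At (u, v) = (1/2, 0): 5*sqrt(2).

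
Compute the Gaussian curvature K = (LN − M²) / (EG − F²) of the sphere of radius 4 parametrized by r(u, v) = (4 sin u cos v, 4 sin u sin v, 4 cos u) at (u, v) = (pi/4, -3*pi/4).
K = 1/16

Coefficients of the first fundamental form: E = 16, F = 0, G = 16*sin(u)^2.
Coefficients of the second fundamental form: L = -4*sin(u)/Abs(sin(u)), M = 0, N = -4*sin(u)^3/Abs(sin(u)).
Assemble K = (LN − M²)/(EG − F²) = 1/16. At (u, v) = (pi/4, -3*pi/4): K = 1/16.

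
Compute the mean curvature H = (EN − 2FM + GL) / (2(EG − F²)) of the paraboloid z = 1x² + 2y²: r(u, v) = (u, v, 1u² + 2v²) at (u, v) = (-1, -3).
H = 155*sqrt(149)/22201

With E = 4*u^2 + 1, F = 8*u*v, G = 16*v^2 + 1, L = 2/sqrt(4*u^2 + 16*v^2 + 1), M = 0, N = 4/sqrt(4*u^2 + 16*v^2 + 1), assemble
  H = (EN − 2FM + GL) / (2(EG − F²)) = (8*u^2 + 16*v^2 + 3)/(4*u^2 + 16*v^2 + 1)^(3/2).
At (u, v) = (-1, -3): H = 155*sqrt(149)/22201.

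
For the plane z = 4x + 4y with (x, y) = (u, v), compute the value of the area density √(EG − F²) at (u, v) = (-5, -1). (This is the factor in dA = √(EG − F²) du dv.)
√(EG − F²)|_{(-5, -1)} = sqrt(33)

E = 17, F = 16, G = 17, so EG − F² = 33. Taking the positive square root: √(EG − F²) = sqrt(33). At (u, v) = (-5, -1): sqrt(33).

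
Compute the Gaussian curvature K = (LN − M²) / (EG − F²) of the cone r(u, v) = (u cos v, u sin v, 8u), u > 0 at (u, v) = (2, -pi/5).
K = 0

Coefficients of the first fundamental form: E = 65, F = 0, G = u^2.
Coefficients of the second fundamental form: L = 0, M = 0, N = 8*sqrt(65)*u^2/(65*Abs(u)).
Assemble K = (LN − M²)/(EG − F²) = 0. At (u, v) = (2, -pi/5): K = 0.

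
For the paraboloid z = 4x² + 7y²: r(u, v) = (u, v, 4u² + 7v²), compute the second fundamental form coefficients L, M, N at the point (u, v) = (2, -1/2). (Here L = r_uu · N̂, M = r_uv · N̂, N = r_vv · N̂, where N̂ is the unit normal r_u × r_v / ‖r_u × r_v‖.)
L = 4*sqrt(34)/51;  M = 0;  N = 7*sqrt(34)/51

Compute the unit normal N̂(u, v) = (-8*u/sqrt(64*u^2 + 196*v^2 + 1), -14*v/sqrt(64*u^2 + 196*v^2 + 1), 1/sqrt(64*u^2 + 196*v^2 + 1)), and the second partials r_uu, r_uv, r_vv. Take dot products:
  L(u, v) = r_uu · N̂ = 8/sqrt(64*u^2 + 196*v^2 + 1),
  M(u, v) = r_uv · N̂ = 0,
  N(u, v) = r_vv · N̂ = 14/sqrt(64*u^2 + 196*v^2 + 1).
Evaluating at (u, v) = (2, -1/2):
  L = 4*sqrt(34)/51, M = 0, N = 7*sqrt(34)/51.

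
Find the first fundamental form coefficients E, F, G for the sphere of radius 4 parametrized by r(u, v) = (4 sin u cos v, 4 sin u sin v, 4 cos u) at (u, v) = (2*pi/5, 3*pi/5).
E = 16;  F = 0;  G = 2*sqrt(5) + 10

Partials: r_u = (4*cos(u)*cos(v), 4*sin(v)*cos(u), -4*sin(u)), r_v = (-4*sin(u)*sin(v), 4*sin(u)*cos(v), 0). As functions of (u, v):
  E = r_u · r_u = 16,
  F = r_u · r_v = 0,
  G = r_v · r_v = 16*sin(u)^2.
Evaluating at (u, v) = (2*pi/5, 3*pi/5): E = 16, F = 0, G = 2*sqrt(5) + 10.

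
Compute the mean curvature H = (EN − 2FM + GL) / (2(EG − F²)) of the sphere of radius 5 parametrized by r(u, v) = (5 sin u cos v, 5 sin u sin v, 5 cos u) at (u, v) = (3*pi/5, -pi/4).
H = -1/5

With E = 25, F = 0, G = 25*sin(u)^2, L = -5*sin(u)/Abs(sin(u)), M = 0, N = -5*sin(u)^3/Abs(sin(u)), assemble
  H = (EN − 2FM + GL) / (2(EG − F²)) = -sin(u)/(5*Abs(sin(u))).
At (u, v) = (3*pi/5, -pi/4): H = -1/5.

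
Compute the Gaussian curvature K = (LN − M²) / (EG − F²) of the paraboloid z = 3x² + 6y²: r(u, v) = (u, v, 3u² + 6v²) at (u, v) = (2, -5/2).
K = 72/1092025

Coefficients of the first fundamental form: E = 36*u^2 + 1, F = 72*u*v, G = 144*v^2 + 1.
Coefficients of the second fundamental form: L = 6/sqrt(36*u^2 + 144*v^2 + 1), M = 0, N = 12/sqrt(36*u^2 + 144*v^2 + 1).
Assemble K = (LN − M²)/(EG − F²) = 72/(1296*u^4 + 10368*u^2*v^2 + 72*u^2 + 20736*v^4 + 288*v^2 + 1). At (u, v) = (2, -5/2): K = 72/1092025.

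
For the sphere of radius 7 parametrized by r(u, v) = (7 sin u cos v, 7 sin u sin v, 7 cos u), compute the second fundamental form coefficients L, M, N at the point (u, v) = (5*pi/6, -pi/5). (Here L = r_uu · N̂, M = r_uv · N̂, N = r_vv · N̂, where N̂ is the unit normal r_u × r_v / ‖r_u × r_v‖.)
L = -7;  M = 0;  N = -7/4

Compute the unit normal N̂(u, v) = (sin(u)^2*cos(v)/Abs(sin(u)), sin(u)^2*sin(v)/Abs(sin(u)), sin(2*u)/(2*Abs(sin(u)))), and the second partials r_uu, r_uv, r_vv. Take dot products:
  L(u, v) = r_uu · N̂ = -7*sin(u)/Abs(sin(u)),
  M(u, v) = r_uv · N̂ = 0,
  N(u, v) = r_vv · N̂ = -7*sin(u)^3/Abs(sin(u)).
Evaluating at (u, v) = (5*pi/6, -pi/5):
  L = -7, M = 0, N = -7/4.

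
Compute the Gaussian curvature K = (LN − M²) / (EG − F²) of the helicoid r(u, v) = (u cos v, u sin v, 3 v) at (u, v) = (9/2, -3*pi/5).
K = -16/1521

Coefficients of the first fundamental form: E = 1, F = 0, G = u^2 + 9.
Coefficients of the second fundamental form: L = 0, M = -3/sqrt(u^2 + 9), N = 0.
Assemble K = (LN − M²)/(EG − F²) = -9/(u^2 + 9)^2. At (u, v) = (9/2, -3*pi/5): K = -16/1521.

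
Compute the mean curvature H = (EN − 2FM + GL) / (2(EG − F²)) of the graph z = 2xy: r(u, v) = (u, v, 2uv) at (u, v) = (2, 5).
H = -80*sqrt(13)/4563

With E = 4*v^2 + 1, F = 4*u*v, G = 4*u^2 + 1, L = 0, M = 2/sqrt(4*u^2 + 4*v^2 + 1), N = 0, assemble
  H = (EN − 2FM + GL) / (2(EG − F²)) = -8*u*v/(4*u^2 + 4*v^2 + 1)^(3/2).
At (u, v) = (2, 5): H = -80*sqrt(13)/4563.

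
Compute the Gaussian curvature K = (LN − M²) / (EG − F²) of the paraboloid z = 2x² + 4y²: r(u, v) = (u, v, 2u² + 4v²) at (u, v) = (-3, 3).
K = 32/519841

Coefficients of the first fundamental form: E = 16*u^2 + 1, F = 32*u*v, G = 64*v^2 + 1.
Coefficients of the second fundamental form: L = 4/sqrt(16*u^2 + 64*v^2 + 1), M = 0, N = 8/sqrt(16*u^2 + 64*v^2 + 1).
Assemble K = (LN − M²)/(EG − F²) = 32/(256*u^4 + 2048*u^2*v^2 + 32*u^2 + 4096*v^4 + 128*v^2 + 1). At (u, v) = (-3, 3): K = 32/519841.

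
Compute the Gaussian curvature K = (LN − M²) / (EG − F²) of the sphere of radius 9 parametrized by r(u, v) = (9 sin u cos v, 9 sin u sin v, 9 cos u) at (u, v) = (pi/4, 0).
K = 1/81

Coefficients of the first fundamental form: E = 81, F = 0, G = 81*sin(u)^2.
Coefficients of the second fundamental form: L = -9*sin(u)/Abs(sin(u)), M = 0, N = -9*sin(u)^3/Abs(sin(u)).
Assemble K = (LN − M²)/(EG − F²) = 1/81. At (u, v) = (pi/4, 0): K = 1/81.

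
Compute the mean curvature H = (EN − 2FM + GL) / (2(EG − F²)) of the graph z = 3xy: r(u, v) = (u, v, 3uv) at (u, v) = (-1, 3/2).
H = 324/1331

With E = 9*v^2 + 1, F = 9*u*v, G = 9*u^2 + 1, L = 0, M = 3/sqrt(9*u^2 + 9*v^2 + 1), N = 0, assemble
  H = (EN − 2FM + GL) / (2(EG − F²)) = -27*u*v/(9*u^2 + 9*v^2 + 1)^(3/2).
At (u, v) = (-1, 3/2): H = 324/1331.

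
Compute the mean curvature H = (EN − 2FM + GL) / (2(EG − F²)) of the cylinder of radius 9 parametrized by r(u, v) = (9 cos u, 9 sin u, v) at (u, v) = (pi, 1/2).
H = -1/18

With E = 81, F = 0, G = 1, L = -9, M = 0, N = 0, assemble
  H = (EN − 2FM + GL) / (2(EG − F²)) = -1/18.
At (u, v) = (pi, 1/2): H = -1/18.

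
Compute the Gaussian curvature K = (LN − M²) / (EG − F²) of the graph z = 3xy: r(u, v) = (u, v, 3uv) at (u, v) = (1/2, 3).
K = -144/113569

Coefficients of the first fundamental form: E = 9*v^2 + 1, F = 9*u*v, G = 9*u^2 + 1.
Coefficients of the second fundamental form: L = 0, M = 3/sqrt(9*u^2 + 9*v^2 + 1), N = 0.
Assemble K = (LN − M²)/(EG − F²) = -9/(81*u^4 + 162*u^2*v^2 + 18*u^2 + 81*v^4 + 18*v^2 + 1). At (u, v) = (1/2, 3): K = -144/113569.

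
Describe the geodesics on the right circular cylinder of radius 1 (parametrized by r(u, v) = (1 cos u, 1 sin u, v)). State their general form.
The cylinder is flat (K = 0) and locally isometric to the plane via the development (u, v) ↦ (1 u, v). Geodesics are the pre-images of straight lines: circles (v constant), vertical lines (u constant), and helices (v = c · u + d) for constants c, d.

A right cylinder has E = 1², F = 0, G = 1, so EG − F² = 1², and L = −1, M = N = 0, giving K = (LN − M²)/(EG − F²) = 0 everywhere. A flat surface is locally isometric to the Euclidean plane via the map (u, v) ↦ (1 u, v). Straight lines in the (x̃, ỹ) plane pull back to: (a) horizontal circles (v = const), (b) vertical generators (u = const), and (c) helices (1 u tan θ = v, i.e. v = c · u + d).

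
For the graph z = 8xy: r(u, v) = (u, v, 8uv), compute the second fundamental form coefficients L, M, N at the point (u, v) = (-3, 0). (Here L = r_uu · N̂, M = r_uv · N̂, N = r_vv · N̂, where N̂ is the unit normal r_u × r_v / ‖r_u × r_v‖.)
L = 0;  M = 8*sqrt(577)/577;  N = 0

Compute the unit normal N̂(u, v) = (-8*v/sqrt(64*u^2 + 64*v^2 + 1), -8*u/sqrt(64*u^2 + 64*v^2 + 1), 1/sqrt(64*u^2 + 64*v^2 + 1)), and the second partials r_uu, r_uv, r_vv. Take dot products:
  L(u, v) = r_uu · N̂ = 0,
  M(u, v) = r_uv · N̂ = 8/sqrt(64*u^2 + 64*v^2 + 1),
  N(u, v) = r_vv · N̂ = 0.
Evaluating at (u, v) = (-3, 0):
  L = 0, M = 8*sqrt(577)/577, N = 0.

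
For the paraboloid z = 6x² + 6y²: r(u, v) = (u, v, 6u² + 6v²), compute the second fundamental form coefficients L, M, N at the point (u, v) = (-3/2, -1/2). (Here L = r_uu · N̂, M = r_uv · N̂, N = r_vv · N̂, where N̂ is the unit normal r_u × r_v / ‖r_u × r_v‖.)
L = 12/19;  M = 0;  N = 12/19

Compute the unit normal N̂(u, v) = (-12*u/sqrt(144*u^2 + 144*v^2 + 1), -12*v/sqrt(144*u^2 + 144*v^2 + 1), 1/sqrt(144*u^2 + 144*v^2 + 1)), and the second partials r_uu, r_uv, r_vv. Take dot products:
  L(u, v) = r_uu · N̂ = 12/sqrt(144*u^2 + 144*v^2 + 1),
  M(u, v) = r_uv · N̂ = 0,
  N(u, v) = r_vv · N̂ = 12/sqrt(144*u^2 + 144*v^2 + 1).
Evaluating at (u, v) = (-3/2, -1/2):
  L = 12/19, M = 0, N = 12/19.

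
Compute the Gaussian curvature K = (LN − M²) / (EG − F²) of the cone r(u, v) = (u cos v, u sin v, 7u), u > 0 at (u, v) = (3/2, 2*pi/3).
K = 0

Coefficients of the first fundamental form: E = 50, F = 0, G = u^2.
Coefficients of the second fundamental form: L = 0, M = 0, N = 7*sqrt(2)*u^2/(10*Abs(u)).
Assemble K = (LN − M²)/(EG − F²) = 0. At (u, v) = (3/2, 2*pi/3): K = 0.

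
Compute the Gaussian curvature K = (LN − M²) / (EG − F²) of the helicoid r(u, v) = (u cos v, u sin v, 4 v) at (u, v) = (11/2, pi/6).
K = -256/34225

Coefficients of the first fundamental form: E = 1, F = 0, G = u^2 + 16.
Coefficients of the second fundamental form: L = 0, M = -4/sqrt(u^2 + 16), N = 0.
Assemble K = (LN − M²)/(EG − F²) = -16/(u^2 + 16)^2. At (u, v) = (11/2, pi/6): K = -256/34225.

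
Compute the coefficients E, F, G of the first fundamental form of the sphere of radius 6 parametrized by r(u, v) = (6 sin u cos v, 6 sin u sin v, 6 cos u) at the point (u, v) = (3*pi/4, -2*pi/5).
E = 36;  F = 0;  G = 18

Partials: r_u = (6*cos(u)*cos(v), 6*sin(v)*cos(u), -6*sin(u)), r_v = (-6*sin(u)*sin(v), 6*sin(u)*cos(v), 0). As functions of (u, v):
  E = r_u · r_u = 36,
  F = r_u · r_v = 0,
  G = r_v · r_v = 36*sin(u)^2.
Evaluating at (u, v) = (3*pi/4, -2*pi/5): E = 36, F = 0, G = 18.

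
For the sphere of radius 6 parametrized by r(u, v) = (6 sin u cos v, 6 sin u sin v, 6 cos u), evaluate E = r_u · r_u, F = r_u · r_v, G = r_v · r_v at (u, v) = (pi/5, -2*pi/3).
E = 36;  F = 0;  G = 45/2 - 9*sqrt(5)/2

Partials: r_u = (6*cos(u)*cos(v), 6*sin(v)*cos(u), -6*sin(u)), r_v = (-6*sin(u)*sin(v), 6*sin(u)*cos(v), 0). As functions of (u, v):
  E = r_u · r_u = 36,
  F = r_u · r_v = 0,
  G = r_v · r_v = 36*sin(u)^2.
Evaluating at (u, v) = (pi/5, -2*pi/3): E = 36, F = 0, G = 45/2 - 9*sqrt(5)/2.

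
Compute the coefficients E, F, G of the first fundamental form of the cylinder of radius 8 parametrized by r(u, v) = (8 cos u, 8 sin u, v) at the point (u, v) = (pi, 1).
E = 64;  F = 0;  G = 1

Partials: r_u = (-8*sin(u), 8*cos(u), 0), r_v = (0, 0, 1). As functions of (u, v):
  E = r_u · r_u = 64,
  F = r_u · r_v = 0,
  G = r_v · r_v = 1.
Evaluating at (u, v) = (pi, 1): E = 64, F = 0, G = 1.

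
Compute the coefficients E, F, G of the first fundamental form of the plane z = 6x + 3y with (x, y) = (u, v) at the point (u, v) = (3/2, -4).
E = 37;  F = 18;  G = 10

Partials: r_u = (1, 0, 6), r_v = (0, 1, 3). As functions of (u, v):
  E = r_u · r_u = 37,
  F = r_u · r_v = 18,
  G = r_v · r_v = 10.
Evaluating at (u, v) = (3/2, -4): E = 37, F = 18, G = 10.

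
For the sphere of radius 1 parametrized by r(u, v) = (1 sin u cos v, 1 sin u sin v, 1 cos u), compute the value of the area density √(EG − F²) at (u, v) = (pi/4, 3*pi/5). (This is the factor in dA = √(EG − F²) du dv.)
√(EG − F²)|_{(pi/4, 3*pi/5)} = sqrt(2)/2

E = 1, F = 0, G = sin(u)^2, so EG − F² = sin(u)^2. Taking the positive square root: √(EG − F²) = Abs(sin(u)). At (u, v) = (pi/4, 3*pi/5): sqrt(2)/2.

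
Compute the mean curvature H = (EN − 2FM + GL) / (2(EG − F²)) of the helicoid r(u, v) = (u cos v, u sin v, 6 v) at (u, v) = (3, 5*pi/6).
H = 0

With E = 1, F = 0, G = u^2 + 36, L = 0, M = -6/sqrt(u^2 + 36), N = 0, assemble
  H = (EN − 2FM + GL) / (2(EG − F²)) = 0.
At (u, v) = (3, 5*pi/6): H = 0.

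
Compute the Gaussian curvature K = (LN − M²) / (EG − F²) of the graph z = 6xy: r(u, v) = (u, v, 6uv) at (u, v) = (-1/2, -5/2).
K = -36/55225

Coefficients of the first fundamental form: E = 36*v^2 + 1, F = 36*u*v, G = 36*u^2 + 1.
Coefficients of the second fundamental form: L = 0, M = 6/sqrt(36*u^2 + 36*v^2 + 1), N = 0.
Assemble K = (LN − M²)/(EG − F²) = -36/(1296*u^4 + 2592*u^2*v^2 + 72*u^2 + 1296*v^4 + 72*v^2 + 1). At (u, v) = (-1/2, -5/2): K = -36/55225.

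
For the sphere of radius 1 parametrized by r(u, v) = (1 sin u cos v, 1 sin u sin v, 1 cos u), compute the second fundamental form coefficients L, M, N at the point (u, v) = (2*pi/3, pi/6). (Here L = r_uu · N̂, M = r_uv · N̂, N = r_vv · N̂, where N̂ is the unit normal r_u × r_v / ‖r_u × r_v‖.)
L = -1;  M = 0;  N = -3/4

Compute the unit normal N̂(u, v) = (sin(u)^2*cos(v)/Abs(sin(u)), sin(u)^2*sin(v)/Abs(sin(u)), sin(2*u)/(2*Abs(sin(u)))), and the second partials r_uu, r_uv, r_vv. Take dot products:
  L(u, v) = r_uu · N̂ = -sin(u)/Abs(sin(u)),
  M(u, v) = r_uv · N̂ = 0,
  N(u, v) = r_vv · N̂ = -sin(u)^3/Abs(sin(u)).
Evaluating at (u, v) = (2*pi/3, pi/6):
  L = -1, M = 0, N = -3/4.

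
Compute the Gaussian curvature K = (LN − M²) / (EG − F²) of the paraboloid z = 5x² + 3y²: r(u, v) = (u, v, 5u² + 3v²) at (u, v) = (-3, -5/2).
K = 15/316969

Coefficients of the first fundamental form: E = 100*u^2 + 1, F = 60*u*v, G = 36*v^2 + 1.
Coefficients of the second fundamental form: L = 10/sqrt(100*u^2 + 36*v^2 + 1), M = 0, N = 6/sqrt(100*u^2 + 36*v^2 + 1).
Assemble K = (LN − M²)/(EG − F²) = 60/(10000*u^4 + 7200*u^2*v^2 + 200*u^2 + 1296*v^4 + 72*v^2 + 1). At (u, v) = (-3, -5/2): K = 15/316969.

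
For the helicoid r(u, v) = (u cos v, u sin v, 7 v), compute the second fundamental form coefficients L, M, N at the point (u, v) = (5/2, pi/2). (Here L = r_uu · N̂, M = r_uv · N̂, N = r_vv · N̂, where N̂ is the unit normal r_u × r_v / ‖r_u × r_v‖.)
L = 0;  M = -14*sqrt(221)/221;  N = 0

Compute the unit normal N̂(u, v) = (7*sin(v)/sqrt(u^2 + 49), -7*cos(v)/sqrt(u^2 + 49), u/sqrt(u^2 + 49)), and the second partials r_uu, r_uv, r_vv. Take dot products:
  L(u, v) = r_uu · N̂ = 0,
  M(u, v) = r_uv · N̂ = -7/sqrt(u^2 + 49),
  N(u, v) = r_vv · N̂ = 0.
Evaluating at (u, v) = (5/2, pi/2):
  L = 0, M = -14*sqrt(221)/221, N = 0.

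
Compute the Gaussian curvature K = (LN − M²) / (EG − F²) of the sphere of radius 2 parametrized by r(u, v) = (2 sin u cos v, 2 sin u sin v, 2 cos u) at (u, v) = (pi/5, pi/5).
K = 1/4

Coefficients of the first fundamental form: E = 4, F = 0, G = 4*sin(u)^2.
Coefficients of the second fundamental form: L = -2*sin(u)/Abs(sin(u)), M = 0, N = -2*sin(u)^3/Abs(sin(u)).
Assemble K = (LN − M²)/(EG − F²) = 1/4. At (u, v) = (pi/5, pi/5): K = 1/4.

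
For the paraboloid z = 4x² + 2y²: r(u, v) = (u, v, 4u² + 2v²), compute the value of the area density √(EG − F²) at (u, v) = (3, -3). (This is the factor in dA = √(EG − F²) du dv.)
√(EG − F²)|_{(3, -3)} = sqrt(721)

E = 64*u^2 + 1, F = 32*u*v, G = 16*v^2 + 1, so EG − F² = 64*u^2 + 16*v^2 + 1. Taking the positive square root: √(EG − F²) = sqrt(64*u^2 + 16*v^2 + 1). At (u, v) = (3, -3): sqrt(721).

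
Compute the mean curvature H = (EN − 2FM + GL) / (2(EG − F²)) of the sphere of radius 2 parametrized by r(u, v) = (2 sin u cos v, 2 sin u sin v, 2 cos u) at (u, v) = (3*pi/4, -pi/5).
H = -1/2

With E = 4, F = 0, G = 4*sin(u)^2, L = -2*sin(u)/Abs(sin(u)), M = 0, N = -2*sin(u)^3/Abs(sin(u)), assemble
  H = (EN − 2FM + GL) / (2(EG − F²)) = -sin(u)/(2*Abs(sin(u))).
At (u, v) = (3*pi/4, -pi/5): H = -1/2.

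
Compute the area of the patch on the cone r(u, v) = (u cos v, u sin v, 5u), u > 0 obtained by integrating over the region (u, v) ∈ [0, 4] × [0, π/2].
Area = 4*sqrt(26)*pi

Area = ∫∫ √(EG − F²) du dv with √(EG − F²) = sqrt(26)*Abs(u). Integrating over [0, 4] × [0, π/2] gives 4*sqrt(26)*pi.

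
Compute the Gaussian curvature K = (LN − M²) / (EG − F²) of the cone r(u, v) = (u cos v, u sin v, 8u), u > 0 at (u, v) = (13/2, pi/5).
K = 0

Coefficients of the first fundamental form: E = 65, F = 0, G = u^2.
Coefficients of the second fundamental form: L = 0, M = 0, N = 8*sqrt(65)*u^2/(65*Abs(u)).
Assemble K = (LN − M²)/(EG − F²) = 0. At (u, v) = (13/2, pi/5): K = 0.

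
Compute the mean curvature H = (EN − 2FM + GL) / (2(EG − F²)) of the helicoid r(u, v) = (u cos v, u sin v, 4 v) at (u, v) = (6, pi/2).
H = 0

With E = 1, F = 0, G = u^2 + 16, L = 0, M = -4/sqrt(u^2 + 16), N = 0, assemble
  H = (EN − 2FM + GL) / (2(EG − F²)) = 0.
At (u, v) = (6, pi/2): H = 0.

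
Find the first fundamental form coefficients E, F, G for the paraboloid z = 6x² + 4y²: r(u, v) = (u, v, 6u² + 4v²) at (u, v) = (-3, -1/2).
E = 1297;  F = 144;  G = 17

Partials: r_u = (1, 0, 12*u), r_v = (0, 1, 8*v). As functions of (u, v):
  E = r_u · r_u = 144*u^2 + 1,
  F = r_u · r_v = 96*u*v,
  G = r_v · r_v = 64*v^2 + 1.
Evaluating at (u, v) = (-3, -1/2): E = 1297, F = 144, G = 17.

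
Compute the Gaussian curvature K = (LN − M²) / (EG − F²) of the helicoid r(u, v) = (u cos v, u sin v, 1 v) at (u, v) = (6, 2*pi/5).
K = -1/1369

Coefficients of the first fundamental form: E = 1, F = 0, G = u^2 + 1.
Coefficients of the second fundamental form: L = 0, M = -1/sqrt(u^2 + 1), N = 0.
Assemble K = (LN − M²)/(EG − F²) = -1/(u^2 + 1)^2. At (u, v) = (6, 2*pi/5): K = -1/1369.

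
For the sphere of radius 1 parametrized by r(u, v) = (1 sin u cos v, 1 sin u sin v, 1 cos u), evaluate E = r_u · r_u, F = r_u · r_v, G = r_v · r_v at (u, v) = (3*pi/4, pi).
E = 1;  F = 0;  G = 1/2

Partials: r_u = (cos(u)*cos(v), sin(v)*cos(u), -sin(u)), r_v = (-sin(u)*sin(v), sin(u)*cos(v), 0). As functions of (u, v):
  E = r_u · r_u = 1,
  F = r_u · r_v = 0,
  G = r_v · r_v = sin(u)^2.
Evaluating at (u, v) = (3*pi/4, pi): E = 1, F = 0, G = 1/2.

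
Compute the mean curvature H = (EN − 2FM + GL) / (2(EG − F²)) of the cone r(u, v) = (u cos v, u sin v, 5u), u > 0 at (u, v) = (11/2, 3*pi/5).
H = 5*sqrt(26)/286

With E = 26, F = 0, G = u^2, L = 0, M = 0, N = 5*sqrt(26)*u^2/(26*Abs(u)), assemble
  H = (EN − 2FM + GL) / (2(EG − F²)) = 5*sqrt(26)/(52*Abs(u)).
At (u, v) = (11/2, 3*pi/5): H = 5*sqrt(26)/286.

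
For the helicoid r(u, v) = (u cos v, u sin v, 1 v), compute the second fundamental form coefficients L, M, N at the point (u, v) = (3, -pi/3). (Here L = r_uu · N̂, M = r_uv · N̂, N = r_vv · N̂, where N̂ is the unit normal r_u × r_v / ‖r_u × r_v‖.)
L = 0;  M = -sqrt(10)/10;  N = 0

Compute the unit normal N̂(u, v) = (sin(v)/sqrt(u^2 + 1), -cos(v)/sqrt(u^2 + 1), u/sqrt(u^2 + 1)), and the second partials r_uu, r_uv, r_vv. Take dot products:
  L(u, v) = r_uu · N̂ = 0,
  M(u, v) = r_uv · N̂ = -1/sqrt(u^2 + 1),
  N(u, v) = r_vv · N̂ = 0.
Evaluating at (u, v) = (3, -pi/3):
  L = 0, M = -sqrt(10)/10, N = 0.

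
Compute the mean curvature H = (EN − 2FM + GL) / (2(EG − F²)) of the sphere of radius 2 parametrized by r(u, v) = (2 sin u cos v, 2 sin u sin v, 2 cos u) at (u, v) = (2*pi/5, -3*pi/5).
H = -1/2

With E = 4, F = 0, G = 4*sin(u)^2, L = -2*sin(u)/Abs(sin(u)), M = 0, N = -2*sin(u)^3/Abs(sin(u)), assemble
  H = (EN − 2FM + GL) / (2(EG − F²)) = -sin(u)/(2*Abs(sin(u))).
At (u, v) = (2*pi/5, -3*pi/5): H = -1/2.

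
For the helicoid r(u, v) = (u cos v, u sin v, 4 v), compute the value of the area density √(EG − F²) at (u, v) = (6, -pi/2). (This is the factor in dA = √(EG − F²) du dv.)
√(EG − F²)|_{(6, -pi/2)} = 2*sqrt(13)

E = 1, F = 0, G = u^2 + 16, so EG − F² = u^2 + 16. Taking the positive square root: √(EG − F²) = sqrt(u^2 + 16). At (u, v) = (6, -pi/2): 2*sqrt(13).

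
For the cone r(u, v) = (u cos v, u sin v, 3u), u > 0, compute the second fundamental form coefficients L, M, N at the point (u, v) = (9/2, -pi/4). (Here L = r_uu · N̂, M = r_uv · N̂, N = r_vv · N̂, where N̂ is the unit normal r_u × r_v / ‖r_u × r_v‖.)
L = 0;  M = 0;  N = 27*sqrt(10)/20

Compute the unit normal N̂(u, v) = (-3*sqrt(10)*u*cos(v)/(10*Abs(u)), -3*sqrt(10)*u*sin(v)/(10*Abs(u)), sqrt(10)*u/(10*Abs(u))), and the second partials r_uu, r_uv, r_vv. Take dot products:
  L(u, v) = r_uu · N̂ = 0,
  M(u, v) = r_uv · N̂ = 0,
  N(u, v) = r_vv · N̂ = 3*sqrt(10)*u^2/(10*Abs(u)).
Evaluating at (u, v) = (9/2, -pi/4):
  L = 0, M = 0, N = 27*sqrt(10)/20.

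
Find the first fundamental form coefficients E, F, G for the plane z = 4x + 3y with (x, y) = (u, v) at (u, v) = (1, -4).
E = 17;  F = 12;  G = 10

Partials: r_u = (1, 0, 4), r_v = (0, 1, 3). As functions of (u, v):
  E = r_u · r_u = 17,
  F = r_u · r_v = 12,
  G = r_v · r_v = 10.
Evaluating at (u, v) = (1, -4): E = 17, F = 12, G = 10.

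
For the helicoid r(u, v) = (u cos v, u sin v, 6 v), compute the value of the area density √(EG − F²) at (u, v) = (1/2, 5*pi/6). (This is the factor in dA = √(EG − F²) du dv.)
√(EG − F²)|_{(1/2, 5*pi/6)} = sqrt(145)/2

E = 1, F = 0, G = u^2 + 36, so EG − F² = u^2 + 36. Taking the positive square root: √(EG − F²) = sqrt(u^2 + 36). At (u, v) = (1/2, 5*pi/6): sqrt(145)/2.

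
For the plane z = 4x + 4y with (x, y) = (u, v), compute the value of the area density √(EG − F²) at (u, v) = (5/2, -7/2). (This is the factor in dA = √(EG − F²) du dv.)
√(EG − F²)|_{(5/2, -7/2)} = sqrt(33)

E = 17, F = 16, G = 17, so EG − F² = 33. Taking the positive square root: √(EG − F²) = sqrt(33). At (u, v) = (5/2, -7/2): sqrt(33).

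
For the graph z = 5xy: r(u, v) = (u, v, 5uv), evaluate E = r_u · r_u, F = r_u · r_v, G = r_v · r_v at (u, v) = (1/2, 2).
E = 101;  F = 25;  G = 29/4

Partials: r_u = (1, 0, 5*v), r_v = (0, 1, 5*u). As functions of (u, v):
  E = r_u · r_u = 25*v^2 + 1,
  F = r_u · r_v = 25*u*v,
  G = r_v · r_v = 25*u^2 + 1.
Evaluating at (u, v) = (1/2, 2): E = 101, F = 25, G = 29/4.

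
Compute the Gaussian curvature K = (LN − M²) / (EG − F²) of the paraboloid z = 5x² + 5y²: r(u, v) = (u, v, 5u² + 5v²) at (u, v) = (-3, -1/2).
K = 25/214369

Coefficients of the first fundamental form: E = 100*u^2 + 1, F = 100*u*v, G = 100*v^2 + 1.
Coefficients of the second fundamental form: L = 10/sqrt(100*u^2 + 100*v^2 + 1), M = 0, N = 10/sqrt(100*u^2 + 100*v^2 + 1).
Assemble K = (LN − M²)/(EG − F²) = 100/(10000*u^4 + 20000*u^2*v^2 + 200*u^2 + 10000*v^4 + 200*v^2 + 1). At (u, v) = (-3, -1/2): K = 25/214369.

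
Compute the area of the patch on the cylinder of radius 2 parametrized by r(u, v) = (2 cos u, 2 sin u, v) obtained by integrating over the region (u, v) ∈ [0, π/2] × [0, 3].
Area = 3*pi

Area = ∫∫ √(EG − F²) du dv with √(EG − F²) = 2. Integrating over [0, π/2] × [0, 3] gives 3*pi.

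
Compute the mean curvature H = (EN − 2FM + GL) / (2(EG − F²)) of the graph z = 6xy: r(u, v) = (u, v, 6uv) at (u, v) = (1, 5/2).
H = -135*sqrt(262)/17161

With E = 36*v^2 + 1, F = 36*u*v, G = 36*u^2 + 1, L = 0, M = 6/sqrt(36*u^2 + 36*v^2 + 1), N = 0, assemble
  H = (EN − 2FM + GL) / (2(EG − F²)) = -216*u*v/(36*u^2 + 36*v^2 + 1)^(3/2).
At (u, v) = (1, 5/2): H = -135*sqrt(262)/17161.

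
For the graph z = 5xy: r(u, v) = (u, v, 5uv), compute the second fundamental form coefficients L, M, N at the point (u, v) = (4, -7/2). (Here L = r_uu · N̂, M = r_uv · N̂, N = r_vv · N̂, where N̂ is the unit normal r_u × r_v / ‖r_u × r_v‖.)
L = 0;  M = 10*sqrt(2829)/2829;  N = 0

Compute the unit normal N̂(u, v) = (-5*v/sqrt(25*u^2 + 25*v^2 + 1), -5*u/sqrt(25*u^2 + 25*v^2 + 1), 1/sqrt(25*u^2 + 25*v^2 + 1)), and the second partials r_uu, r_uv, r_vv. Take dot products:
  L(u, v) = r_uu · N̂ = 0,
  M(u, v) = r_uv · N̂ = 5/sqrt(25*u^2 + 25*v^2 + 1),
  N(u, v) = r_vv · N̂ = 0.
Evaluating at (u, v) = (4, -7/2):
  L = 0, M = 10*sqrt(2829)/2829, N = 0.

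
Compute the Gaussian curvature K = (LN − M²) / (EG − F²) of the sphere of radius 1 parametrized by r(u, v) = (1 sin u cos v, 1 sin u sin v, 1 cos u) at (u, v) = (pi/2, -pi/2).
K = 1

Coefficients of the first fundamental form: E = 1, F = 0, G = sin(u)^2.
Coefficients of the second fundamental form: L = -sin(u)/Abs(sin(u)), M = 0, N = -sin(u)^3/Abs(sin(u)).
Assemble K = (LN − M²)/(EG − F²) = 1. At (u, v) = (pi/2, -pi/2): K = 1.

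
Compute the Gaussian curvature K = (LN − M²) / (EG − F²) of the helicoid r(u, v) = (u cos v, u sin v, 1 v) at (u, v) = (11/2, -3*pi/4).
K = -16/15625

Coefficients of the first fundamental form: E = 1, F = 0, G = u^2 + 1.
Coefficients of the second fundamental form: L = 0, M = -1/sqrt(u^2 + 1), N = 0.
Assemble K = (LN − M²)/(EG − F²) = -1/(u^2 + 1)^2. At (u, v) = (11/2, -3*pi/4): K = -16/15625.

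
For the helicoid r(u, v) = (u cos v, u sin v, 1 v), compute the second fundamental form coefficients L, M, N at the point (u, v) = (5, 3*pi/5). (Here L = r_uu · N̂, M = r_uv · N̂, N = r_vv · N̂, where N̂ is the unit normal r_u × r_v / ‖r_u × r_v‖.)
L = 0;  M = -sqrt(26)/26;  N = 0

Compute the unit normal N̂(u, v) = (sin(v)/sqrt(u^2 + 1), -cos(v)/sqrt(u^2 + 1), u/sqrt(u^2 + 1)), and the second partials r_uu, r_uv, r_vv. Take dot products:
  L(u, v) = r_uu · N̂ = 0,
  M(u, v) = r_uv · N̂ = -1/sqrt(u^2 + 1),
  N(u, v) = r_vv · N̂ = 0.
Evaluating at (u, v) = (5, 3*pi/5):
  L = 0, M = -sqrt(26)/26, N = 0.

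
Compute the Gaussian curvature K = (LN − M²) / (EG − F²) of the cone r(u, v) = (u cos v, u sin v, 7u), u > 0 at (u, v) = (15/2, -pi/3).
K = 0

Coefficients of the first fundamental form: E = 50, F = 0, G = u^2.
Coefficients of the second fundamental form: L = 0, M = 0, N = 7*sqrt(2)*u^2/(10*Abs(u)).
Assemble K = (LN − M²)/(EG − F²) = 0. At (u, v) = (15/2, -pi/3): K = 0.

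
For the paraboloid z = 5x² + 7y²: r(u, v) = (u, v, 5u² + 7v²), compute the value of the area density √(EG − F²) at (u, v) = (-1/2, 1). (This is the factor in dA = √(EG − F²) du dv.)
√(EG − F²)|_{(-1/2, 1)} = sqrt(222)

E = 100*u^2 + 1, F = 140*u*v, G = 196*v^2 + 1, so EG − F² = 100*u^2 + 196*v^2 + 1. Taking the positive square root: √(EG − F²) = sqrt(100*u^2 + 196*v^2 + 1). At (u, v) = (-1/2, 1): sqrt(222).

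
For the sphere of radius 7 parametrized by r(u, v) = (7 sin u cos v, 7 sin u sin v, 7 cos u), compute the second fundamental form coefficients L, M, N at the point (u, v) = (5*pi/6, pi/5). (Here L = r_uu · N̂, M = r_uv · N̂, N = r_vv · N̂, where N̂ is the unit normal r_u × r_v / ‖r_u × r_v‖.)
L = -7;  M = 0;  N = -7/4

Compute the unit normal N̂(u, v) = (sin(u)^2*cos(v)/Abs(sin(u)), sin(u)^2*sin(v)/Abs(sin(u)), sin(2*u)/(2*Abs(sin(u)))), and the second partials r_uu, r_uv, r_vv. Take dot products:
  L(u, v) = r_uu · N̂ = -7*sin(u)/Abs(sin(u)),
  M(u, v) = r_uv · N̂ = 0,
  N(u, v) = r_vv · N̂ = -7*sin(u)^3/Abs(sin(u)).
Evaluating at (u, v) = (5*pi/6, pi/5):
  L = -7, M = 0, N = -7/4.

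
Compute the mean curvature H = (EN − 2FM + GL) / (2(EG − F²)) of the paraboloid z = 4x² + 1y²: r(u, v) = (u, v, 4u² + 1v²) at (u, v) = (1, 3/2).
H = 105*sqrt(74)/5476

With E = 64*u^2 + 1, F = 16*u*v, G = 4*v^2 + 1, L = 8/sqrt(64*u^2 + 4*v^2 + 1), M = 0, N = 2/sqrt(64*u^2 + 4*v^2 + 1), assemble
  H = (EN − 2FM + GL) / (2(EG − F²)) = (64*u^2 + 16*v^2 + 5)/(64*u^2 + 4*v^2 + 1)^(3/2).
At (u, v) = (1, 3/2): H = 105*sqrt(74)/5476.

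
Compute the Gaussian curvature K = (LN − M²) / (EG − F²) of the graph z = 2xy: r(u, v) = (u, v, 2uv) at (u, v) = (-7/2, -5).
K = -1/5625

Coefficients of the first fundamental form: E = 4*v^2 + 1, F = 4*u*v, G = 4*u^2 + 1.
Coefficients of the second fundamental form: L = 0, M = 2/sqrt(4*u^2 + 4*v^2 + 1), N = 0.
Assemble K = (LN − M²)/(EG − F²) = -4/(16*u^4 + 32*u^2*v^2 + 8*u^2 + 16*v^4 + 8*v^2 + 1). At (u, v) = (-7/2, -5): K = -1/5625.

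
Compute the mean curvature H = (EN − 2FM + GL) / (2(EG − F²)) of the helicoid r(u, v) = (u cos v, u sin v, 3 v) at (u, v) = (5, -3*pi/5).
H = 0

With E = 1, F = 0, G = u^2 + 9, L = 0, M = -3/sqrt(u^2 + 9), N = 0, assemble
  H = (EN − 2FM + GL) / (2(EG − F²)) = 0.
At (u, v) = (5, -3*pi/5): H = 0.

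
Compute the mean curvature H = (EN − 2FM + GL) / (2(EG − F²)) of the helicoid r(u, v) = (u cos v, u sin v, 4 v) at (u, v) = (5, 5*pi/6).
H = 0

With E = 1, F = 0, G = u^2 + 16, L = 0, M = -4/sqrt(u^2 + 16), N = 0, assemble
  H = (EN − 2FM + GL) / (2(EG − F²)) = 0.
At (u, v) = (5, 5*pi/6): H = 0.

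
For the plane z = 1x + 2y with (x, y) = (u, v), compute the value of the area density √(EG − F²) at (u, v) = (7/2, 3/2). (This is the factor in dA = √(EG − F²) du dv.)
√(EG − F²)|_{(7/2, 3/2)} = sqrt(6)

E = 2, F = 2, G = 5, so EG − F² = 6. Taking the positive square root: √(EG − F²) = sqrt(6). At (u, v) = (7/2, 3/2): sqrt(6).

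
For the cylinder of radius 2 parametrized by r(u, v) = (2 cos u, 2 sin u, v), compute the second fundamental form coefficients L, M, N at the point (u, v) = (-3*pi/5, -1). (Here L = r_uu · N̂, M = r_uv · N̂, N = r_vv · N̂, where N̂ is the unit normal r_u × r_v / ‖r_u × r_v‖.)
L = -2;  M = 0;  N = 0

Compute the unit normal N̂(u, v) = (cos(u), sin(u), 0), and the second partials r_uu, r_uv, r_vv. Take dot products:
  L(u, v) = r_uu · N̂ = -2,
  M(u, v) = r_uv · N̂ = 0,
  N(u, v) = r_vv · N̂ = 0.
Evaluating at (u, v) = (-3*pi/5, -1):
  L = -2, M = 0, N = 0.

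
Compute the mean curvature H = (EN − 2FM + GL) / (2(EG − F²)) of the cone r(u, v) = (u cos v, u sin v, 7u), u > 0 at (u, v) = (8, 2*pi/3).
H = 7*sqrt(2)/160

With E = 50, F = 0, G = u^2, L = 0, M = 0, N = 7*sqrt(2)*u^2/(10*Abs(u)), assemble
  H = (EN − 2FM + GL) / (2(EG − F²)) = 7*sqrt(2)/(20*Abs(u)).
At (u, v) = (8, 2*pi/3): H = 7*sqrt(2)/160.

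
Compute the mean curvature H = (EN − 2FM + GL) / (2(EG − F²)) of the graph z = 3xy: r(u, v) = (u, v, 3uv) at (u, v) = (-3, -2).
H = -81*sqrt(118)/6962

With E = 9*v^2 + 1, F = 9*u*v, G = 9*u^2 + 1, L = 0, M = 3/sqrt(9*u^2 + 9*v^2 + 1), N = 0, assemble
  H = (EN − 2FM + GL) / (2(EG − F²)) = -27*u*v/(9*u^2 + 9*v^2 + 1)^(3/2).
At (u, v) = (-3, -2): H = -81*sqrt(118)/6962.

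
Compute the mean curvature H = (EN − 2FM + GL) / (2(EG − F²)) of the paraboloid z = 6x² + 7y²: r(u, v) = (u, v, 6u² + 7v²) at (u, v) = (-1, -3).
H = 11605*sqrt(1909)/3644281

With E = 144*u^2 + 1, F = 168*u*v, G = 196*v^2 + 1, L = 12/sqrt(144*u^2 + 196*v^2 + 1), M = 0, N = 14/sqrt(144*u^2 + 196*v^2 + 1), assemble
  H = (EN − 2FM + GL) / (2(EG − F²)) = (1008*u^2 + 1176*v^2 + 13)/(144*u^2 + 196*v^2 + 1)^(3/2).
At (u, v) = (-1, -3): H = 11605*sqrt(1909)/3644281.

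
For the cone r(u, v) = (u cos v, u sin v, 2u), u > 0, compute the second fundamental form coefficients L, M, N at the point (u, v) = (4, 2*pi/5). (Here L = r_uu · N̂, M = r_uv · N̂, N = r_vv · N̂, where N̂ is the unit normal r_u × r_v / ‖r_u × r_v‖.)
L = 0;  M = 0;  N = 8*sqrt(5)/5

Compute the unit normal N̂(u, v) = (-2*sqrt(5)*u*cos(v)/(5*Abs(u)), -2*sqrt(5)*u*sin(v)/(5*Abs(u)), sqrt(5)*u/(5*Abs(u))), and the second partials r_uu, r_uv, r_vv. Take dot products:
  L(u, v) = r_uu · N̂ = 0,
  M(u, v) = r_uv · N̂ = 0,
  N(u, v) = r_vv · N̂ = 2*sqrt(5)*u^2/(5*Abs(u)).
Evaluating at (u, v) = (4, 2*pi/5):
  L = 0, M = 0, N = 8*sqrt(5)/5.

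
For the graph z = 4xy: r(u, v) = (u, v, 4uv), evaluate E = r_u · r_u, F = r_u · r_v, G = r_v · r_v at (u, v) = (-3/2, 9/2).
E = 325;  F = -108;  G = 37

Partials: r_u = (1, 0, 4*v), r_v = (0, 1, 4*u). As functions of (u, v):
  E = r_u · r_u = 16*v^2 + 1,
  F = r_u · r_v = 16*u*v,
  G = r_v · r_v = 16*u^2 + 1.
Evaluating at (u, v) = (-3/2, 9/2): E = 325, F = -108, G = 37.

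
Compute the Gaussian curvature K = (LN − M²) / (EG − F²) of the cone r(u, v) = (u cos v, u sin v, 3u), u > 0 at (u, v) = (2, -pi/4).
K = 0

Coefficients of the first fundamental form: E = 10, F = 0, G = u^2.
Coefficients of the second fundamental form: L = 0, M = 0, N = 3*sqrt(10)*u^2/(10*Abs(u)).
Assemble K = (LN − M²)/(EG − F²) = 0. At (u, v) = (2, -pi/4): K = 0.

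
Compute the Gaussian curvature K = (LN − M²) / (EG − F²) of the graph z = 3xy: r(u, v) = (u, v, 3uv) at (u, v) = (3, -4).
K = -9/51076

Coefficients of the first fundamental form: E = 9*v^2 + 1, F = 9*u*v, G = 9*u^2 + 1.
Coefficients of the second fundamental form: L = 0, M = 3/sqrt(9*u^2 + 9*v^2 + 1), N = 0.
Assemble K = (LN − M²)/(EG − F²) = -9/(81*u^4 + 162*u^2*v^2 + 18*u^2 + 81*v^4 + 18*v^2 + 1). At (u, v) = (3, -4): K = -9/51076.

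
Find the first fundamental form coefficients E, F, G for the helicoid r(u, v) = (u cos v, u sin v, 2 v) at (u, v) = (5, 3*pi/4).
E = 1;  F = 0;  G = 29

Partials: r_u = (cos(v), sin(v), 0), r_v = (-u*sin(v), u*cos(v), 2). As functions of (u, v):
  E = r_u · r_u = 1,
  F = r_u · r_v = 0,
  G = r_v · r_v = u^2 + 4.
Evaluating at (u, v) = (5, 3*pi/4): E = 1, F = 0, G = 29.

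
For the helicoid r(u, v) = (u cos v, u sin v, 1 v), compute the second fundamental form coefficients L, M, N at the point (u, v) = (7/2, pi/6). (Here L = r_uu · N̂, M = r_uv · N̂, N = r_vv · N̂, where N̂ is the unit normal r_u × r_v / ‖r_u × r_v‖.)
L = 0;  M = -2*sqrt(53)/53;  N = 0

Compute the unit normal N̂(u, v) = (sin(v)/sqrt(u^2 + 1), -cos(v)/sqrt(u^2 + 1), u/sqrt(u^2 + 1)), and the second partials r_uu, r_uv, r_vv. Take dot products:
  L(u, v) = r_uu · N̂ = 0,
  M(u, v) = r_uv · N̂ = -1/sqrt(u^2 + 1),
  N(u, v) = r_vv · N̂ = 0.
Evaluating at (u, v) = (7/2, pi/6):
  L = 0, M = -2*sqrt(53)/53, N = 0.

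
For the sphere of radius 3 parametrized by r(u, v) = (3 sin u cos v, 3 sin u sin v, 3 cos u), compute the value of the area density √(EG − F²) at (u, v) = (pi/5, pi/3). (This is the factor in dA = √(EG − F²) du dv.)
√(EG − F²)|_{(pi/5, pi/3)} = 9*sqrt(10 - 2*sqrt(5))/4

E = 9, F = 0, G = 9*sin(u)^2, so EG − F² = 81*sin(u)^2. Taking the positive square root: √(EG − F²) = 9*Abs(sin(u)). At (u, v) = (pi/5, pi/3): 9*sqrt(10 - 2*sqrt(5))/4.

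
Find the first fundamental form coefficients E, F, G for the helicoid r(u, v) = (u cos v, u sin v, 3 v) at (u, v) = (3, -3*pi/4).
E = 1;  F = 0;  G = 18

Partials: r_u = (cos(v), sin(v), 0), r_v = (-u*sin(v), u*cos(v), 3). As functions of (u, v):
  E = r_u · r_u = 1,
  F = r_u · r_v = 0,
  G = r_v · r_v = u^2 + 9.
Evaluating at (u, v) = (3, -3*pi/4): E = 1, F = 0, G = 18.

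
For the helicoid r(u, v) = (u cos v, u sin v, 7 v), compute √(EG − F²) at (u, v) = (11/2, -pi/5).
√(EG − F²)|_{(11/2, -pi/5)} = sqrt(317)/2

E = 1, F = 0, G = u^2 + 49; EG − F² = u^2 + 49; √(EG − F²) = sqrt(u^2 + 49). At the given point: sqrt(317)/2.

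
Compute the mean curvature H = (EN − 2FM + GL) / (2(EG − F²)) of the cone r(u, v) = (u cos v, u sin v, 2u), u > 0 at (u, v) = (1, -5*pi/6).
H = sqrt(5)/5

With E = 5, F = 0, G = u^2, L = 0, M = 0, N = 2*sqrt(5)*u^2/(5*Abs(u)), assemble
  H = (EN − 2FM + GL) / (2(EG − F²)) = sqrt(5)/(5*Abs(u)).
At (u, v) = (1, -5*pi/6): H = sqrt(5)/5.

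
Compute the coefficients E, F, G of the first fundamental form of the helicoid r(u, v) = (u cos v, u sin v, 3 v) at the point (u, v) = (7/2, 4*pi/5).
E = 1;  F = 0;  G = 85/4

Partials: r_u = (cos(v), sin(v), 0), r_v = (-u*sin(v), u*cos(v), 3). As functions of (u, v):
  E = r_u · r_u = 1,
  F = r_u · r_v = 0,
  G = r_v · r_v = u^2 + 9.
Evaluating at (u, v) = (7/2, 4*pi/5): E = 1, F = 0, G = 85/4.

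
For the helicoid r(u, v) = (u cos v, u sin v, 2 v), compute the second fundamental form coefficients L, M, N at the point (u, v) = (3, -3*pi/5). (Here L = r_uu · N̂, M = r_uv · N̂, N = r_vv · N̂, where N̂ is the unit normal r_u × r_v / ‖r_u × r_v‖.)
L = 0;  M = -2*sqrt(13)/13;  N = 0

Compute the unit normal N̂(u, v) = (2*sin(v)/sqrt(u^2 + 4), -2*cos(v)/sqrt(u^2 + 4), u/sqrt(u^2 + 4)), and the second partials r_uu, r_uv, r_vv. Take dot products:
  L(u, v) = r_uu · N̂ = 0,
  M(u, v) = r_uv · N̂ = -2/sqrt(u^2 + 4),
  N(u, v) = r_vv · N̂ = 0.
Evaluating at (u, v) = (3, -3*pi/5):
  L = 0, M = -2*sqrt(13)/13, N = 0.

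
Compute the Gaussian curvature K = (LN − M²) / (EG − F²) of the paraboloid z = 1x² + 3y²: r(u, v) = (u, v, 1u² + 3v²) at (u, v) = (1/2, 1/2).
K = 12/121

Coefficients of the first fundamental form: E = 4*u^2 + 1, F = 12*u*v, G = 36*v^2 + 1.
Coefficients of the second fundamental form: L = 2/sqrt(4*u^2 + 36*v^2 + 1), M = 0, N = 6/sqrt(4*u^2 + 36*v^2 + 1).
Assemble K = (LN − M²)/(EG − F²) = 12/(16*u^4 + 288*u^2*v^2 + 8*u^2 + 1296*v^4 + 72*v^2 + 1). At (u, v) = (1/2, 1/2): K = 12/121.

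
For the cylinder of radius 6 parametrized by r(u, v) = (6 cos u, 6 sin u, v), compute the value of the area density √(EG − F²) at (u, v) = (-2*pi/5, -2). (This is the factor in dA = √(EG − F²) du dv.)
√(EG − F²)|_{(-2*pi/5, -2)} = 6

E = 36, F = 0, G = 1, so EG − F² = 36. Taking the positive square root: √(EG − F²) = 6. At (u, v) = (-2*pi/5, -2): 6.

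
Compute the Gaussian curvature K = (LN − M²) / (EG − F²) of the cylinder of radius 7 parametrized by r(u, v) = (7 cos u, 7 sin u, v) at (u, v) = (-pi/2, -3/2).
K = 0

Coefficients of the first fundamental form: E = 49, F = 0, G = 1.
Coefficients of the second fundamental form: L = -7, M = 0, N = 0.
Assemble K = (LN − M²)/(EG − F²) = 0. At (u, v) = (-pi/2, -3/2): K = 0.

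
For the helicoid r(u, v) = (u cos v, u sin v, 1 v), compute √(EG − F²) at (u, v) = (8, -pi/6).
√(EG − F²)|_{(8, -pi/6)} = sqrt(65)

E = 1, F = 0, G = u^2 + 1; EG − F² = u^2 + 1; √(EG − F²) = sqrt(u^2 + 1). At the given point: sqrt(65).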